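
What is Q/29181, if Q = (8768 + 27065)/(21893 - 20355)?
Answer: 35833/44880378 ≈ 0.00079841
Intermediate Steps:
Q = 35833/1538 ≈ 23.298
Q/29181 = (35833/1538)/29181 = (35833/1538)*(1/29181) = 35833/44880378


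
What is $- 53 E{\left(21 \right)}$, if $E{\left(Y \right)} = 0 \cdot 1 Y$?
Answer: $0$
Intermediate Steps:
$E{\left(Y \right)} = 0$ ($E{\left(Y \right)} = 0 Y = 0$)
$- 53 E{\left(21 \right)} = \left(-53\right) 0 = 0$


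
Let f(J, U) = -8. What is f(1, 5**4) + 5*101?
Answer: 497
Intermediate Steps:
f(1, 5**4) + 5*101 = -8 + 5*101 = -8 + 505 = 497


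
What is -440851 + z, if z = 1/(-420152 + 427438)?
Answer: -3212040385/7286 ≈ -4.4085e+5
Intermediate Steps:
z = 1/7286 ≈ 0.00013725
-440851 + z = -440851 + 1/7286 = -3212040385/7286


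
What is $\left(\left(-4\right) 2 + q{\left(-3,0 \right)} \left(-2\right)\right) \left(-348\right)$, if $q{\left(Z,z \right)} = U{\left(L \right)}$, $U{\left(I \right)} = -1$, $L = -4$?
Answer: $2088$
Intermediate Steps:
$q{\left(Z,z \right)} = -1$
$\left(\left(-4\right) 2 + q{\left(-3,0 \right)} \left(-2\right)\right) \left(-348\right) = \left(\left(-4\right) 2 - -2\right) \left(-348\right) = \left(-8 + 2\right) \left(-348\right) = \left(-6\right) \left(-348\right) = 2088$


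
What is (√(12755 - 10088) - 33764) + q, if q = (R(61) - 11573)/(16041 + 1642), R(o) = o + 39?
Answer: -597060285/17683 + √2667 ≈ -33713.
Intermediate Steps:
R(o) = 39 + o
q = -11473/17683 (q = ((39 + 61) - 11573)/(16041 + 1642) = (100 - 11573)/17683 = -11473*1/17683 = -11473/17683 ≈ -0.64882)
(√(12755 - 10088) - 33764) + q = (√(12755 - 10088) - 33764) - 11473/17683 = (√2667 - 33764) - 11473/17683 = (-33764 + √2667) - 11473/17683 = -597060285/17683 + √2667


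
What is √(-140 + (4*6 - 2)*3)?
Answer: I*√74 ≈ 8.6023*I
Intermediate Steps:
√(-140 + (4*6 - 2)*3) = √(-140 + (24 - 2)*3) = √(-140 + 22*3) = √(-140 + 66) = √(-74) = I*√74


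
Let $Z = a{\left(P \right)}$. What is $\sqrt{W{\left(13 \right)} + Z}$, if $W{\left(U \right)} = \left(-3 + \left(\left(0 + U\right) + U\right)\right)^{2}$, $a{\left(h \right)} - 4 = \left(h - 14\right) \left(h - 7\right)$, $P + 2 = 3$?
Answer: $\sqrt{611} \approx 24.718$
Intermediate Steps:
$P = 1$ ($P = -2 + 3 = 1$)
$a{\left(h \right)} = 4 + \left(-14 + h\right) \left(-7 + h\right)$ ($a{\left(h \right)} = 4 + \left(h - 14\right) \left(h - 7\right) = 4 + \left(-14 + h\right) \left(-7 + h\right)$)
$Z = 82$ ($Z = 102 + 1^{2} - 21 = 102 + 1 - 21 = 82$)
$W{\left(U \right)} = \left(-3 + 2 U\right)^{2}$ ($W{\left(U \right)} = \left(-3 + \left(U + U\right)\right)^{2} = \left(-3 + 2 U\right)^{2}$)
$\sqrt{W{\left(13 \right)} + Z} = \sqrt{\left(-3 + 2 \cdot 13\right)^{2} + 82} = \sqrt{\left(-3 + 26\right)^{2} + 82} = \sqrt{23^{2} + 82} = \sqrt{529 + 82} = \sqrt{611}$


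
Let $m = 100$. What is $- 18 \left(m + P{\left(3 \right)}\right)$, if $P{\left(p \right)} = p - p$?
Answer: $-1800$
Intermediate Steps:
$P{\left(p \right)} = 0$
$- 18 \left(m + P{\left(3 \right)}\right) = - 18 \left(100 + 0\right) = \left(-18\right) 100 = -1800$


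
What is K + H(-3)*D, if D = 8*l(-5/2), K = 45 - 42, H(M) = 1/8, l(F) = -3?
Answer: 0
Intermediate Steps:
H(M) = ⅛
K = 3
D = -24 (D = 8*(-3) = -24)
K + H(-3)*D = 3 + (⅛)*(-24) = 3 - 3 = 0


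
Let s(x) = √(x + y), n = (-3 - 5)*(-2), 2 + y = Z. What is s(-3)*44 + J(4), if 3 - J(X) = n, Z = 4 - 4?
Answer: -13 + 44*I*√5 ≈ -13.0 + 98.387*I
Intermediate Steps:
Z = 0
y = -2 (y = -2 + 0 = -2)
n = 16 (n = -8*(-2) = 16)
J(X) = -13 (J(X) = 3 - 1*16 = 3 - 16 = -13)
s(x) = √(-2 + x) (s(x) = √(x - 2) = √(-2 + x))
s(-3)*44 + J(4) = √(-2 - 3)*44 - 13 = √(-5)*44 - 13 = (I*√5)*44 - 13 = 44*I*√5 - 13 = -13 + 44*I*√5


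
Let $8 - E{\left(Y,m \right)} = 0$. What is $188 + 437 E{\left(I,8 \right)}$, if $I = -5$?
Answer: $3684$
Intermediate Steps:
$E{\left(Y,m \right)} = 8$ ($E{\left(Y,m \right)} = 8 - 0 = 8 + 0 = 8$)
$188 + 437 E{\left(I,8 \right)} = 188 + 437 \cdot 8 = 188 + 3496 = 3684$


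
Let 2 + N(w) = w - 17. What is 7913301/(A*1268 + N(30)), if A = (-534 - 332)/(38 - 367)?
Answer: 2603476029/1101707 ≈ 2363.1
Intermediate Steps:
N(w) = -19 + w (N(w) = -2 + (w - 17) = -2 + (-17 + w) = -19 + w)
A = 866/329 (A = -866/(-329) = -866*(-1/329) = 866/329 ≈ 2.6322)
7913301/(A*1268 + N(30)) = 7913301/((866/329)*1268 + (-19 + 30)) = 7913301/(1098088/329 + 11) = 7913301/(1101707/329) = 7913301*(329/1101707) = 2603476029/1101707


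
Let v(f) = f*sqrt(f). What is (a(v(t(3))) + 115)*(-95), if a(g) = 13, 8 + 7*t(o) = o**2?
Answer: -12160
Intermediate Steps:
t(o) = -8/7 + o**2/7
v(f) = f**(3/2)
(a(v(t(3))) + 115)*(-95) = (13 + 115)*(-95) = 128*(-95) = -12160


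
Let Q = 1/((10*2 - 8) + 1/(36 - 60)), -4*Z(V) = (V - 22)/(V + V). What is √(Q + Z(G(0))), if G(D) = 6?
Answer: √309099/861 ≈ 0.64572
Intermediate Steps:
Z(V) = -(-22 + V)/(8*V) (Z(V) = -(V - 22)/(4*(V + V)) = -(-22 + V)/(4*(2*V)) = -(-22 + V)*1/(2*V)/4 = -(-22 + V)/(8*V))
Q = 24/287 (Q = 1/((20 - 8) + 1/(-24)) = 1/(12 - 1/24) = 1/(287/24) = 24/287 ≈ 0.083624)
√(Q + Z(G(0))) = √(24/287 + (⅛)*(22 - 1*6)/6) = √(24/287 + (⅛)*(⅙)*(22 - 6)) = √(24/287 + (⅛)*(⅙)*16) = √(24/287 + ⅓) = √(359/861) = √309099/861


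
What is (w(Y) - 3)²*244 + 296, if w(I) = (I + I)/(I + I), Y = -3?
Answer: 1272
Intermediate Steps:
w(I) = 1 (w(I) = (2*I)/((2*I)) = (2*I)*(1/(2*I)) = 1)
(w(Y) - 3)²*244 + 296 = (1 - 3)²*244 + 296 = (-2)²*244 + 296 = 4*244 + 296 = 976 + 296 = 1272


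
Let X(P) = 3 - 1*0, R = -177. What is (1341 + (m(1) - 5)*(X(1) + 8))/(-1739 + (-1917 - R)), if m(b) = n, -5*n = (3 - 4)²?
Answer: -131/355 ≈ -0.36901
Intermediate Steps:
n = -⅕ (n = -(3 - 4)²/5 = -⅕*(-1)² = -⅕*1 = -⅕ ≈ -0.20000)
m(b) = -⅕
X(P) = 3 (X(P) = 3 + 0 = 3)
(1341 + (m(1) - 5)*(X(1) + 8))/(-1739 + (-1917 - R)) = (1341 + (-⅕ - 5)*(3 + 8))/(-1739 + (-1917 - 1*(-177))) = (1341 - 26/5*11)/(-1739 + (-1917 + 177)) = (1341 - 286/5)/(-1739 - 1740) = (6419/5)/(-3479) = (6419/5)*(-1/3479) = -131/355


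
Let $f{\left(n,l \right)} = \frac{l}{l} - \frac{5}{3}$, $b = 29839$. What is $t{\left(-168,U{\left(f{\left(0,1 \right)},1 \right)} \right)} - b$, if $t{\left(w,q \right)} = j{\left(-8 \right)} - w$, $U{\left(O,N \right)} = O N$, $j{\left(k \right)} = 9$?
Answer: $-29662$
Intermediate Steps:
$f{\left(n,l \right)} = - \frac{2}{3}$ ($f{\left(n,l \right)} = 1 - \frac{5}{3} = - \frac{2}{3}$)
$U{\left(O,N \right)} = N O$
$t{\left(w,q \right)} = 9 - w$
$t{\left(-168,U{\left(f{\left(0,1 \right)},1 \right)} \right)} - b = \left(9 - -168\right) - 29839 = \left(9 + 168\right) - 29839 = 177 - 29839 = -29662$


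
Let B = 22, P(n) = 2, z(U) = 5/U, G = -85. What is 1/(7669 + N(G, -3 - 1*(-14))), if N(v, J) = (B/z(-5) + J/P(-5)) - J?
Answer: 2/15283 ≈ 0.00013086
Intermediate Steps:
N(v, J) = -22 - J/2 (N(v, J) = (22/((5/(-5))) + J/2) - J = (22/((5*(-⅕))) + J*(½)) - J = (22/(-1) + J/2) - J = (22*(-1) + J/2) - J = (-22 + J/2) - J = -22 - J/2)
1/(7669 + N(G, -3 - 1*(-14))) = 1/(7669 + (-22 - (-3 - 1*(-14))/2)) = 1/(7669 + (-22 - (-3 + 14)/2)) = 1/(7669 + (-22 - ½*11)) = 1/(7669 + (-22 - 11/2)) = 1/(7669 - 55/2) = 1/(15283/2) = 2/15283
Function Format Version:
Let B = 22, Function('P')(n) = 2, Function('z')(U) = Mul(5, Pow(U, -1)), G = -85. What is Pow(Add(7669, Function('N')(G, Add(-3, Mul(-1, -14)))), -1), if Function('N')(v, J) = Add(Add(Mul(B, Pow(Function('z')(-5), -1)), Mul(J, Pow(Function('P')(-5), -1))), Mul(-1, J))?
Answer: Rational(2, 15283) ≈ 0.00013086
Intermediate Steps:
Function('N')(v, J) = Add(-22, Mul(Rational(-1, 2), J)) (Function('N')(v, J) = Add(Add(Mul(22, Pow(Mul(5, Pow(-5, -1)), -1)), Mul(J, Pow(2, -1))), Mul(-1, J)) = Add(Add(Mul(22, Pow(Mul(5, Rational(-1, 5)), -1)), Mul(J, Rational(1, 2))), Mul(-1, J)) = Add(Add(Mul(22, Pow(-1, -1)), Mul(Rational(1, 2), J)), Mul(-1, J)) = Add(Add(Mul(22, -1), Mul(Rational(1, 2), J)), Mul(-1, J)) = Add(Add(-22, Mul(Rational(1, 2), J)), Mul(-1, J)) = Add(-22, Mul(Rational(-1, 2), J)))
Pow(Add(7669, Function('N')(G, Add(-3, Mul(-1, -14)))), -1) = Pow(Add(7669, Add(-22, Mul(Rational(-1, 2), Add(-3, Mul(-1, -14))))), -1) = Pow(Add(7669, Add(-22, Mul(Rational(-1, 2), Add(-3, 14)))), -1) = Pow(Add(7669, Add(-22, Mul(Rational(-1, 2), 11))), -1) = Pow(Add(7669, Add(-22, Rational(-11, 2))), -1) = Pow(Add(7669, Rational(-55, 2)), -1) = Pow(Rational(15283, 2), -1) = Rational(2, 15283)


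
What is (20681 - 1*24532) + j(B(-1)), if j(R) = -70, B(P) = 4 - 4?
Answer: -3921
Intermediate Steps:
B(P) = 0
(20681 - 1*24532) + j(B(-1)) = (20681 - 1*24532) - 70 = (20681 - 24532) - 70 = -3851 - 70 = -3921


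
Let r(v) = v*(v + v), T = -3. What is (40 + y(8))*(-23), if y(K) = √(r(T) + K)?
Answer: -920 - 23*√26 ≈ -1037.3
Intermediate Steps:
r(v) = 2*v² (r(v) = v*(2*v) = 2*v²)
y(K) = √(18 + K) (y(K) = √(2*(-3)² + K) = √(2*9 + K) = √(18 + K))
(40 + y(8))*(-23) = (40 + √(18 + 8))*(-23) = (40 + √26)*(-23) = -920 - 23*√26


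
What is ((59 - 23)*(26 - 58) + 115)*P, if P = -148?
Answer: 153476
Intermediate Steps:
((59 - 23)*(26 - 58) + 115)*P = ((59 - 23)*(26 - 58) + 115)*(-148) = (36*(-32) + 115)*(-148) = (-1152 + 115)*(-148) = -1037*(-148) = 153476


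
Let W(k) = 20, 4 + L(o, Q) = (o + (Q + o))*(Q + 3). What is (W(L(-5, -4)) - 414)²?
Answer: 155236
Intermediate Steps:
L(o, Q) = -4 + (3 + Q)*(Q + 2*o) (L(o, Q) = -4 + (o + (Q + o))*(Q + 3) = -4 + (Q + 2*o)*(3 + Q) = -4 + (3 + Q)*(Q + 2*o))
(W(L(-5, -4)) - 414)² = (20 - 414)² = (-394)² = 155236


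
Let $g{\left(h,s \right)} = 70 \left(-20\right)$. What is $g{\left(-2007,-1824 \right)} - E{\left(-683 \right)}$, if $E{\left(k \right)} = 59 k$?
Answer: $38897$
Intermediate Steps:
$g{\left(h,s \right)} = -1400$
$g{\left(-2007,-1824 \right)} - E{\left(-683 \right)} = -1400 - 59 \left(-683\right) = -1400 - -40297 = -1400 + 40297 = 38897$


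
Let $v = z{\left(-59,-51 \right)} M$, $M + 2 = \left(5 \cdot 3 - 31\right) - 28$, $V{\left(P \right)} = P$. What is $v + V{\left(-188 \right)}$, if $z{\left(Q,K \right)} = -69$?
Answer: $2986$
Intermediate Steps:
$M = -46$ ($M = -2 + \left(\left(5 \cdot 3 - 31\right) - 28\right) = -2 + \left(\left(15 - 31\right) - 28\right) = -2 - 44 = -46$)
$v = 3174$ ($v = \left(-69\right) \left(-46\right) = 3174$)
$v + V{\left(-188 \right)} = 3174 - 188 = 2986$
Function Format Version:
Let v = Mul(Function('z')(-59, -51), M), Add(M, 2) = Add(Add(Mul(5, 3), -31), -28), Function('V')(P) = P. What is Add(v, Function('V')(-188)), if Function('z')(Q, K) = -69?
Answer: 2986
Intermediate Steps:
M = -46 (M = Add(-2, Add(Add(Mul(5, 3), -31), -28)) = Add(-2, Add(Add(15, -31), -28)) = Add(-2, Add(-16, -28)) = Add(-2, -44) = -46)
v = 3174 (v = Mul(-69, -46) = 3174)
Add(v, Function('V')(-188)) = Add(3174, -188) = 2986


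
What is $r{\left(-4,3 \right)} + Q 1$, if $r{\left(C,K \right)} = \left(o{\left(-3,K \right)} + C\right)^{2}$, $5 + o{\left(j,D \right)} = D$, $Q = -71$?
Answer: $-35$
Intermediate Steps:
$o{\left(j,D \right)} = -5 + D$
$r{\left(C,K \right)} = \left(-5 + C + K\right)^{2}$ ($r{\left(C,K \right)} = \left(\left(-5 + K\right) + C\right)^{2} = \left(-5 + C + K\right)^{2}$)
$r{\left(-4,3 \right)} + Q 1 = \left(-5 - 4 + 3\right)^{2} - 71 = \left(-6\right)^{2} - 71 = 36 - 71 = -35$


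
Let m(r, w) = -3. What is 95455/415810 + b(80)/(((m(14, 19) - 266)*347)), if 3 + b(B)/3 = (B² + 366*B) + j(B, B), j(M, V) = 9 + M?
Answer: -7141105063/7762590566 ≈ -0.91994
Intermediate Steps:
b(B) = 18 + 3*B² + 1101*B (b(B) = -9 + 3*((B² + 366*B) + (9 + B)) = -9 + 3*(9 + B² + 367*B) = -9 + (27 + 3*B² + 1101*B) = 18 + 3*B² + 1101*B)
95455/415810 + b(80)/(((m(14, 19) - 266)*347)) = 95455/415810 + (18 + 3*80² + 1101*80)/(((-3 - 266)*347)) = 95455*(1/415810) + (18 + 3*6400 + 88080)/((-269*347)) = 19091/83162 + (18 + 19200 + 88080)/(-93343) = 19091/83162 + 107298*(-1/93343) = 19091/83162 - 107298/93343 = -7141105063/7762590566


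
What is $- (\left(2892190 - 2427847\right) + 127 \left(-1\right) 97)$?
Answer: $-452024$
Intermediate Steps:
$- (\left(2892190 - 2427847\right) + 127 \left(-1\right) 97) = - (464343 - 12319) = \left(-1\right) 452024 = -452024$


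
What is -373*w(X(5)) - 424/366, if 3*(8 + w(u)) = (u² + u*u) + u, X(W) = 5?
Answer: -235185/61 ≈ -3855.5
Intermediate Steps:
w(u) = -8 + u/3 + 2*u²/3 (w(u) = -8 + ((u² + u*u) + u)/3 = -8 + ((u² + u²) + u)/3 = -8 + (2*u² + u)/3 = -8 + (u + 2*u²)/3 = -8 + (u/3 + 2*u²/3) = -8 + u/3 + 2*u²/3)
-373*w(X(5)) - 424/366 = -373*(-8 + (⅓)*5 + (⅔)*5²) - 424/366 = -373*(-8 + 5/3 + (⅔)*25) - 424*1/366 = -373*(-8 + 5/3 + 50/3) - 212/183 = -373*31/3 - 212/183 = -11563/3 - 212/183 = -235185/61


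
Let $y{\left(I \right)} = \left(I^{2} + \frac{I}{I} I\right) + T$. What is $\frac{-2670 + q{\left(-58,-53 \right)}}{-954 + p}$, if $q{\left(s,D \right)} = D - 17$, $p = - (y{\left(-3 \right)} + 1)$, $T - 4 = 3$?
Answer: $\frac{685}{242} \approx 2.8306$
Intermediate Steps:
$T = 7$ ($T = 4 + 3 = 7$)
$y{\left(I \right)} = 7 + I + I^{2}$ ($y{\left(I \right)} = \left(I^{2} + \frac{I}{I} I\right) + 7 = \left(I^{2} + 1 I\right) + 7 = \left(I^{2} + I\right) + 7 = \left(I + I^{2}\right) + 7 = 7 + I + I^{2}$)
$p = -14$ ($p = - (\left(7 - 3 + \left(-3\right)^{2}\right) + 1) = - (\left(7 - 3 + 9\right) + 1) = - (13 + 1) = \left(-1\right) 14 = -14$)
$q{\left(s,D \right)} = -17 + D$
$\frac{-2670 + q{\left(-58,-53 \right)}}{-954 + p} = \frac{-2670 - 70}{-954 - 14} = \frac{-2670 - 70}{-968} = \left(-2740\right) \left(- \frac{1}{968}\right) = \frac{685}{242}$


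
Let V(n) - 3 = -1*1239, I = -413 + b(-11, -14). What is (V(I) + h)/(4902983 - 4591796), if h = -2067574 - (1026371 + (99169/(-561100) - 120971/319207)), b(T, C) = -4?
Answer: -5960953026611469/599309514544300 ≈ -9.9464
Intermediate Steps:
I = -417 (I = -413 - 4 = -417)
V(n) = -1236 (V(n) = 3 - 1*1239 = 3 - 1239 = -1236)
h = -17875717908513207/5777646700 (h = -2067574 - (1026371 + (99169*(-1/561100) - 120971*1/319207)) = -2067574 - (1026371 + (-3199/18100 - 120971/319207)) = -2067574 - (1026371 - 3210718293/5777646700) = -2067574 - 1*5930005810407407/5777646700 = -2067574 - 5930005810407407/5777646700 = -17875717908513207/5777646700 ≈ -3.0939e+6)
(V(I) + h)/(4902983 - 4591796) = (-1236 - 17875717908513207/5777646700)/(4902983 - 4591796) = -17882859079834407/5777646700/311187 = -17882859079834407/5777646700*1/311187 = -5960953026611469/599309514544300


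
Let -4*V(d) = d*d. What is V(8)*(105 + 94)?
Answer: -3184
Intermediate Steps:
V(d) = -d**2/4 (V(d) = -d*d/4 = -d**2/4)
V(8)*(105 + 94) = (-1/4*8**2)*(105 + 94) = -1/4*64*199 = -16*199 = -3184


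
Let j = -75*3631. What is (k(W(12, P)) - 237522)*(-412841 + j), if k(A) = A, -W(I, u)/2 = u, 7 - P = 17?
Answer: 162728295332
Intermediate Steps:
P = -10 (P = 7 - 1*17 = 7 - 17 = -10)
W(I, u) = -2*u
j = -272325
(k(W(12, P)) - 237522)*(-412841 + j) = (-2*(-10) - 237522)*(-412841 - 272325) = (20 - 237522)*(-685166) = -237502*(-685166) = 162728295332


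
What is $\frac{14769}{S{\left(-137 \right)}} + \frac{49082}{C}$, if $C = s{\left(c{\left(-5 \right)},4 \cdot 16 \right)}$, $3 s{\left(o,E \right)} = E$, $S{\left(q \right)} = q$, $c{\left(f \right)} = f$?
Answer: $\frac{9613743}{4384} \approx 2192.9$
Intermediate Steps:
$s{\left(o,E \right)} = \frac{E}{3}$
$C = \frac{64}{3}$ ($C = \frac{4 \cdot 16}{3} = \frac{1}{3} \cdot 64 = \frac{64}{3} \approx 21.333$)
$\frac{14769}{S{\left(-137 \right)}} + \frac{49082}{C} = \frac{14769}{-137} + \frac{49082}{\frac{64}{3}} = 14769 \left(- \frac{1}{137}\right) + 49082 \cdot \frac{3}{64} = - \frac{14769}{137} + \frac{73623}{32} = \frac{9613743}{4384}$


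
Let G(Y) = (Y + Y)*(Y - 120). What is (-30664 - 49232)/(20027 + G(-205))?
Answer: -79896/153277 ≈ -0.52125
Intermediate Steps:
G(Y) = 2*Y*(-120 + Y) (G(Y) = (2*Y)*(-120 + Y) = 2*Y*(-120 + Y))
(-30664 - 49232)/(20027 + G(-205)) = (-30664 - 49232)/(20027 + 2*(-205)*(-120 - 205)) = -79896/(20027 + 2*(-205)*(-325)) = -79896/(20027 + 133250) = -79896/153277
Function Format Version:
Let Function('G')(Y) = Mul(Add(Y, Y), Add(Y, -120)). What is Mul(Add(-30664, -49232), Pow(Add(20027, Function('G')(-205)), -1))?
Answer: Rational(-79896, 153277) ≈ -0.52125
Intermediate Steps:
Function('G')(Y) = Mul(2, Y, Add(-120, Y)) (Function('G')(Y) = Mul(Mul(2, Y), Add(-120, Y)) = Mul(2, Y, Add(-120, Y)))
Mul(Add(-30664, -49232), Pow(Add(20027, Function('G')(-205)), -1)) = Mul(Add(-30664, -49232), Pow(Add(20027, Mul(2, -205, Add(-120, -205))), -1)) = Mul(-79896, Pow(Add(20027, Mul(2, -205, -325)), -1)) = Mul(-79896, Pow(Add(20027, 133250), -1)) = Mul(-79896, Pow(153277, -1)) = Mul(-79896, Rational(1, 153277)) = Rational(-79896, 153277)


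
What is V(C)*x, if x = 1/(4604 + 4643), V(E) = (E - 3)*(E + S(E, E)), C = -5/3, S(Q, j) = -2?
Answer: 22/11889 ≈ 0.0018505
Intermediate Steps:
C = -5/3 (C = -5*⅓ = -5/3 ≈ -1.6667)
V(E) = (-3 + E)*(-2 + E) (V(E) = (E - 3)*(E - 2) = (-3 + E)*(-2 + E))
x = 1/9247 ≈ 0.00010814
V(C)*x = (6 + (-5/3)² - 5*(-5/3))*(1/9247) = (6 + 25/9 + 25/3)*(1/9247) = (154/9)*(1/9247) = 22/11889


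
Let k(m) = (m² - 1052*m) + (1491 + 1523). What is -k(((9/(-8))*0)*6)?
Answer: -3014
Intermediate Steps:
k(m) = 3014 + m² - 1052*m (k(m) = (m² - 1052*m) + 3014 = 3014 + m² - 1052*m)
-k(((9/(-8))*0)*6) = -(3014 + (((9/(-8))*0)*6)² - 1052*(9/(-8))*0*6) = -(3014 + (((9*(-⅛))*0)*6)² - 1052*(9*(-⅛))*0*6) = -(3014 + (-9/8*0*6)² - 1052*(-9/8*0)*6) = -(3014 + (0*6)² - 0*6) = -(3014 + 0² - 1052*0) = -(3014 + 0 + 0) = -1*3014 = -3014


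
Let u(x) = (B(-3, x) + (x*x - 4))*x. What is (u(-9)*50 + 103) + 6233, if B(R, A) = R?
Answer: -26964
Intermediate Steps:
u(x) = x*(-7 + x**2) (u(x) = (-3 + (x*x - 4))*x = (-3 + (x**2 - 4))*x = (-3 + (-4 + x**2))*x = (-7 + x**2)*x = x*(-7 + x**2))
(u(-9)*50 + 103) + 6233 = (-9*(-7 + (-9)**2)*50 + 103) + 6233 = (-9*(-7 + 81)*50 + 103) + 6233 = (-9*74*50 + 103) + 6233 = (-666*50 + 103) + 6233 = (-33300 + 103) + 6233 = -33197 + 6233 = -26964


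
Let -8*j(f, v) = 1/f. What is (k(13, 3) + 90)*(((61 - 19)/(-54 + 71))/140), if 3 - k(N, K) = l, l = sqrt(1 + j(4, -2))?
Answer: 279/170 - 3*sqrt(62)/1360 ≈ 1.6238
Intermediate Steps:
j(f, v) = -1/(8*f)
l = sqrt(62)/8 (l = sqrt(1 - 1/8/4) = sqrt(1 - 1/8*1/4) = sqrt(1 - 1/32) = sqrt(31/32) = sqrt(62)/8 ≈ 0.98425)
k(N, K) = 3 - sqrt(62)/8
(k(13, 3) + 90)*(((61 - 19)/(-54 + 71))/140) = ((3 - sqrt(62)/8) + 90)*(((61 - 19)/(-54 + 71))/140) = (93 - sqrt(62)/8)*((42/17)*(1/140)) = (93 - sqrt(62)/8)*(3/170) = 279/170 - 3*sqrt(62)/1360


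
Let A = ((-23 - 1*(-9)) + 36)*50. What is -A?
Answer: -1100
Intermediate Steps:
A = 1100 (A = ((-23 + 9) + 36)*50 = (-14 + 36)*50 = 22*50 = 1100)
-A = -1*1100 = -1100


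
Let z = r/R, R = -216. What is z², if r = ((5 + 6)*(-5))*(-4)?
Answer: 3025/2916 ≈ 1.0374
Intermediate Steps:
r = 220 (r = (11*(-5))*(-4) = -55*(-4) = 220)
z = -55/54 (z = 220/(-216) = 220*(-1/216) = -55/54 ≈ -1.0185)
z² = (-55/54)² = 3025/2916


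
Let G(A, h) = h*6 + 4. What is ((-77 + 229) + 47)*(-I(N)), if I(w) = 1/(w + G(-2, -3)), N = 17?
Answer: -199/3 ≈ -66.333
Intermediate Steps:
G(A, h) = 4 + 6*h (G(A, h) = 6*h + 4 = 4 + 6*h)
I(w) = 1/(-14 + w) (I(w) = 1/(w + (4 + 6*(-3))) = 1/(w + (4 - 18)) = 1/(w - 14) = 1/(-14 + w))
((-77 + 229) + 47)*(-I(N)) = ((-77 + 229) + 47)*(-1/(-14 + 17)) = (152 + 47)*(-1/3) = 199*(-1*⅓) = 199*(-⅓) = -199/3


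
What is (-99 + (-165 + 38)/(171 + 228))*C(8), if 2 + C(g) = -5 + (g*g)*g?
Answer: -20012140/399 ≈ -50156.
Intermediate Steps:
C(g) = -7 + g**3 (C(g) = -2 + (-5 + (g*g)*g) = -2 + (-5 + g**2*g) = -2 + (-5 + g**3) = -7 + g**3)
(-99 + (-165 + 38)/(171 + 228))*C(8) = (-99 + (-165 + 38)/(171 + 228))*(-7 + 8**3) = (-99 - 127/399)*(-7 + 512) = (-99 - 127*1/399)*505 = (-99 - 127/399)*505 = -39628/399*505 = -20012140/399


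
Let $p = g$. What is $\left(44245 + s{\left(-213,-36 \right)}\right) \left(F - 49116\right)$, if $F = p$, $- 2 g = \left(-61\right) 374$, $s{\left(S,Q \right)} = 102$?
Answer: $-1672281023$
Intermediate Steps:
$g = 11407$ ($g = - \frac{\left(-61\right) 374}{2} = \left(- \frac{1}{2}\right) \left(-22814\right) = 11407$)
$p = 11407$
$F = 11407$
$\left(44245 + s{\left(-213,-36 \right)}\right) \left(F - 49116\right) = \left(44245 + 102\right) \left(11407 - 49116\right) = 44347 \left(-37709\right) = -1672281023$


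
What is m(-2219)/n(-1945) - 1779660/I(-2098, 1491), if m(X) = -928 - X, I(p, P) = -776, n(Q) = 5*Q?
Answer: 4326547921/1886650 ≈ 2293.2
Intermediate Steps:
m(-2219)/n(-1945) - 1779660/I(-2098, 1491) = (-928 - 1*(-2219))/((5*(-1945))) - 1779660/(-776) = (-928 + 2219)/(-9725) - 1779660*(-1/776) = 1291*(-1/9725) + 444915/194 = -1291/9725 + 444915/194 = 4326547921/1886650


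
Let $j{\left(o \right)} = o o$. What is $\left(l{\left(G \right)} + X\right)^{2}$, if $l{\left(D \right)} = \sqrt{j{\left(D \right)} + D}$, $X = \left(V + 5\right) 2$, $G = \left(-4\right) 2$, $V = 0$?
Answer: $156 + 40 \sqrt{14} \approx 305.67$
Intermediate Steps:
$G = -8$
$j{\left(o \right)} = o^{2}$
$X = 10$ ($X = \left(0 + 5\right) 2 = 5 \cdot 2 = 10$)
$l{\left(D \right)} = \sqrt{D + D^{2}}$ ($l{\left(D \right)} = \sqrt{D^{2} + D} = \sqrt{D + D^{2}}$)
$\left(l{\left(G \right)} + X\right)^{2} = \left(\sqrt{- 8 \left(1 - 8\right)} + 10\right)^{2} = \left(\sqrt{\left(-8\right) \left(-7\right)} + 10\right)^{2} = \left(\sqrt{56} + 10\right)^{2} = \left(2 \sqrt{14} + 10\right)^{2} = \left(10 + 2 \sqrt{14}\right)^{2}$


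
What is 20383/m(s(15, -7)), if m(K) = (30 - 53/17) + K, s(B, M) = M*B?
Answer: -346511/1328 ≈ -260.93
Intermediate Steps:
s(B, M) = B*M
m(K) = 457/17 + K (m(K) = (30 - 53*1/17) + K = (30 - 53/17) + K = 457/17 + K)
20383/m(s(15, -7)) = 20383/(457/17 + 15*(-7)) = 20383/(457/17 - 105) = 20383/(-1328/17) = 20383*(-17/1328) = -346511/1328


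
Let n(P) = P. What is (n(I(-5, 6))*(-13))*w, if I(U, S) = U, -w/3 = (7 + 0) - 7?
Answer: 0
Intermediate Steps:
w = 0 (w = -3*((7 + 0) - 7) = -3*(7 - 7) = -3*0 = 0)
(n(I(-5, 6))*(-13))*w = -5*(-13)*0 = 65*0 = 0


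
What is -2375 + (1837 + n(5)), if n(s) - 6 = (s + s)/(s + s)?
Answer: -531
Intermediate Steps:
n(s) = 7 (n(s) = 6 + (s + s)/(s + s) = 6 + (2*s)/((2*s)) = 6 + (2*s)*(1/(2*s)) = 6 + 1 = 7)
-2375 + (1837 + n(5)) = -2375 + (1837 + 7) = -2375 + 1844 = -531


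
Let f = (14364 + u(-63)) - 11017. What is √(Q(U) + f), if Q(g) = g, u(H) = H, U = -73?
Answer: 13*√19 ≈ 56.666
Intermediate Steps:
f = 3284 (f = (14364 - 63) - 11017 = 14301 - 11017 = 3284)
√(Q(U) + f) = √(-73 + 3284) = √3211 = 13*√19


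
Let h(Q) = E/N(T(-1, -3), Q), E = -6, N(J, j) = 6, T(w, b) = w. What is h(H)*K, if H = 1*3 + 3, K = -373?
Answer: 373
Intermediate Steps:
H = 6 (H = 3 + 3 = 6)
h(Q) = -1 (h(Q) = -6/6 = -6*1/6 = -1)
h(H)*K = -1*(-373) = 373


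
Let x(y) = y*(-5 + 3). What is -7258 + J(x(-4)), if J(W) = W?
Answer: -7250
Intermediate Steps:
x(y) = -2*y (x(y) = y*(-2) = -2*y)
-7258 + J(x(-4)) = -7258 - 2*(-4) = -7258 + 8 = -7250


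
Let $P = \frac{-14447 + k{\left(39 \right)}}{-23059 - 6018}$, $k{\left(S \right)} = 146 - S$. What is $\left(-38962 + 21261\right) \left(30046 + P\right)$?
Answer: $- \frac{15464688973282}{29077} \approx -5.3185 \cdot 10^{8}$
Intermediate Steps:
$P = \frac{14340}{29077}$ ($P = \frac{-14447 + \left(146 - 39\right)}{-23059 - 6018} = \frac{-14447 + \left(146 - 39\right)}{-29077} = \left(-14447 + 107\right) \left(- \frac{1}{29077}\right) = \left(-14340\right) \left(- \frac{1}{29077}\right) = \frac{14340}{29077} \approx 0.49317$)
$\left(-38962 + 21261\right) \left(30046 + P\right) = \left(-38962 + 21261\right) \left(30046 + \frac{14340}{29077}\right) = \left(-17701\right) \frac{873661882}{29077} = - \frac{15464688973282}{29077}$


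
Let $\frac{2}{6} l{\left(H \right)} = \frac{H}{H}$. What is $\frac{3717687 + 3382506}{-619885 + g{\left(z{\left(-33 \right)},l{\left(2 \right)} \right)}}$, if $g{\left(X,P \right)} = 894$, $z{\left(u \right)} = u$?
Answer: $- \frac{7100193}{618991} \approx -11.471$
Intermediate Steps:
$l{\left(H \right)} = 3$ ($l{\left(H \right)} = 3 \frac{H}{H} = 3 \cdot 1 = 3$)
$\frac{3717687 + 3382506}{-619885 + g{\left(z{\left(-33 \right)},l{\left(2 \right)} \right)}} = \frac{3717687 + 3382506}{-619885 + 894} = \frac{7100193}{-618991} = 7100193 \left(- \frac{1}{618991}\right) = - \frac{7100193}{618991}$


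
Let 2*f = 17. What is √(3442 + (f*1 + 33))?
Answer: √13934/2 ≈ 59.021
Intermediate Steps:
f = 17/2 (f = (½)*17 = 17/2 ≈ 8.5000)
√(3442 + (f*1 + 33)) = √(3442 + ((17/2)*1 + 33)) = √(3442 + (17/2 + 33)) = √(3442 + 83/2) = √(6967/2) = √13934/2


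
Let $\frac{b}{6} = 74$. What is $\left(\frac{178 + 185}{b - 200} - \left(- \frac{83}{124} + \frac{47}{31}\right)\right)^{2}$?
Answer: $\frac{1468944}{3575881} \approx 0.41079$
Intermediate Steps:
$b = 444$ ($b = 6 \cdot 74 = 444$)
$\left(\frac{178 + 185}{b - 200} - \left(- \frac{83}{124} + \frac{47}{31}\right)\right)^{2} = \left(\frac{178 + 185}{444 - 200} - \left(- \frac{83}{124} + \frac{47}{31}\right)\right)^{2} = \left(\frac{363}{244} - \frac{105}{124}\right)^{2} = \left(\frac{1212}{1891}\right)^{2} = \frac{1468944}{3575881}$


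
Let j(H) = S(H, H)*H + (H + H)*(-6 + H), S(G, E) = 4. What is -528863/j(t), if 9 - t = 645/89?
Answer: 4189123823/62400 ≈ 67133.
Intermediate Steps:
t = 156/89 (t = 9 - 645/89 = 156/89 ≈ 1.7528)
j(H) = 4*H + 2*H*(-6 + H) (j(H) = 4*H + (H + H)*(-6 + H) = 4*H + (2*H)*(-6 + H) = 4*H + 2*H*(-6 + H))
-528863/j(t) = -528863*89/(312*(-4 + 156/89)) = -528863/(2*(156/89)*(-200/89)) = -528863/(-62400/7921) = -528863*(-7921/62400) = 4189123823/62400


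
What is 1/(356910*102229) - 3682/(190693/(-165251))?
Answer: 22200395388457785673/6957730134906270 ≈ 3190.8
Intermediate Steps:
1/(356910*102229) - 3682/(190693/(-165251)) = (1/356910)*(1/102229) - 3682/(190693*(-1/165251)) = 1/36486552390 - 3682/(-190693/165251) = 1/36486552390 - 3682*(-165251/190693) = 1/36486552390 + 608454182/190693 = 22200395388457785673/6957730134906270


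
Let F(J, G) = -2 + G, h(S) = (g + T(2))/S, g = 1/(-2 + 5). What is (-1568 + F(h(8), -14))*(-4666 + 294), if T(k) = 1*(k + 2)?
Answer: 6925248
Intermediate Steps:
T(k) = 2 + k (T(k) = 1*(2 + k) = 2 + k)
g = ⅓ (g = 1/3 = ⅓ ≈ 0.33333)
h(S) = 13/(3*S) (h(S) = (⅓ + (2 + 2))/S = (⅓ + 4)/S = 13/(3*S))
(-1568 + F(h(8), -14))*(-4666 + 294) = (-1568 + (-2 - 14))*(-4666 + 294) = (-1568 - 16)*(-4372) = -1584*(-4372) = 6925248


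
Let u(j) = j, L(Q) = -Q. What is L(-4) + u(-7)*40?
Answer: -276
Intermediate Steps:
L(-4) + u(-7)*40 = -1*(-4) - 7*40 = 4 - 280 = -276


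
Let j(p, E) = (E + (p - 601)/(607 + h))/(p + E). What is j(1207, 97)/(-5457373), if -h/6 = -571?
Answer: -391807/28700499242936 ≈ -1.3652e-8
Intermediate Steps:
h = 3426 (h = -6*(-571) = 3426)
j(p, E) = (-601/4033 + E + p/4033)/(E + p) (j(p, E) = (E + (p - 601)/(607 + 3426))/(p + E) = (E + (-601 + p)/4033)/(E + p) = (E + (-601 + p)*(1/4033))/(E + p) = (E + (-601/4033 + p/4033))/(E + p) = (-601/4033 + E + p/4033)/(E + p))
j(1207, 97)/(-5457373) = ((-601/4033 + 97 + (1/4033)*1207)/(97 + 1207))/(-5457373) = ((-601/4033 + 97 + 1207/4033)/1304)*(-1/5457373) = ((1/1304)*(391807/4033))*(-1/5457373) = (391807/5259032)*(-1/5457373) = -391807/28700499242936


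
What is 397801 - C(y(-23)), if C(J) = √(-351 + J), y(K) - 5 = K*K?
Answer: 397801 - √183 ≈ 3.9779e+5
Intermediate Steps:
y(K) = 5 + K² (y(K) = 5 + K*K = 5 + K²)
397801 - C(y(-23)) = 397801 - √(-351 + (5 + (-23)²)) = 397801 - √(-351 + (5 + 529)) = 397801 - √(-351 + 534) = 397801 - √183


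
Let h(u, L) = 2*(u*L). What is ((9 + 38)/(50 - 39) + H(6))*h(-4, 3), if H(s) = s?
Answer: -2712/11 ≈ -246.55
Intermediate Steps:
h(u, L) = 2*L*u (h(u, L) = 2*(L*u) = 2*L*u)
((9 + 38)/(50 - 39) + H(6))*h(-4, 3) = ((9 + 38)/(50 - 39) + 6)*(2*3*(-4)) = (47/11 + 6)*(-24) = (113/11)*(-24) = -2712/11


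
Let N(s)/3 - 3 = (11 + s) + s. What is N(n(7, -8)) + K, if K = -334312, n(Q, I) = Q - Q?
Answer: -334270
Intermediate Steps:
n(Q, I) = 0
N(s) = 42 + 6*s (N(s) = 9 + 3*((11 + s) + s) = 9 + 3*(11 + 2*s) = 9 + (33 + 6*s) = 42 + 6*s)
N(n(7, -8)) + K = (42 + 6*0) - 334312 = (42 + 0) - 334312 = 42 - 334312 = -334270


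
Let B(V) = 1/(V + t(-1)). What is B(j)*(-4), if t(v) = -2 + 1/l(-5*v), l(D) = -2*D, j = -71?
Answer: 40/731 ≈ 0.054720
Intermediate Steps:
t(v) = -2 + 1/(10*v) (t(v) = -2 + 1/(-(-10)*v) = -2 + 1/(10*v))
B(V) = 1/(-21/10 + V) (B(V) = 1/(V + (-2 + (1/10)/(-1))) = 1/(V + (-2 + (1/10)*(-1))) = 1/(V + (-2 - 1/10)) = 1/(V - 21/10) = 1/(-21/10 + V))
B(j)*(-4) = (10/(-21 + 10*(-71)))*(-4) = (10/(-21 - 710))*(-4) = (10/(-731))*(-4) = (10*(-1/731))*(-4) = -10/731*(-4) = 40/731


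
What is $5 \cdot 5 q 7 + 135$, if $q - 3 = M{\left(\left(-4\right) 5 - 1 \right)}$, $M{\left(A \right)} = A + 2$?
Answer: $-2665$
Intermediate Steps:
$M{\left(A \right)} = 2 + A$
$q = -16$ ($q = 3 + \left(2 - 21\right) = 3 - 19 = -16$)
$5 \cdot 5 q 7 + 135 = 5 \cdot 5 \left(-16\right) 7 + 135 = 25 \left(-16\right) 7 + 135 = \left(-400\right) 7 + 135 = -2800 + 135 = -2665$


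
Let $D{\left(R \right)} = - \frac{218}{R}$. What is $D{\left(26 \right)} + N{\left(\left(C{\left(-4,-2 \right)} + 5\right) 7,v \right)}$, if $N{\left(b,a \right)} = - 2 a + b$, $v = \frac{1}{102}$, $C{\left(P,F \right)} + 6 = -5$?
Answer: $- \frac{33418}{663} \approx -50.404$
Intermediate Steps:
$C{\left(P,F \right)} = -11$ ($C{\left(P,F \right)} = -6 - 5 = -11$)
$v = \frac{1}{102} \approx 0.0098039$
$N{\left(b,a \right)} = b - 2 a$
$D{\left(26 \right)} + N{\left(\left(C{\left(-4,-2 \right)} + 5\right) 7,v \right)} = - \frac{218}{26} + \left(\left(-11 + 5\right) 7 - \frac{1}{51}\right) = \left(-218\right) \frac{1}{26} - \frac{2143}{51} = - \frac{109}{13} - \frac{2143}{51} = - \frac{33418}{663}$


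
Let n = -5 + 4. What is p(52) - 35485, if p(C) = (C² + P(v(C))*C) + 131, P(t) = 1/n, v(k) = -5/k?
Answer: -32702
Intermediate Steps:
n = -1
P(t) = -1 (P(t) = 1/(-1) = -1)
p(C) = 131 + C² - C (p(C) = (C² - C) + 131 = 131 + C² - C)
p(52) - 35485 = (131 + 52² - 1*52) - 35485 = (131 + 2704 - 52) - 35485 = 2783 - 35485 = -32702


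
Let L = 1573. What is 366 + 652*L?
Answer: 1025962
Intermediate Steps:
366 + 652*L = 366 + 652*1573 = 366 + 1025596 = 1025962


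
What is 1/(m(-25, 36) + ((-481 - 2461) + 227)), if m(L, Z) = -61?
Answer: -1/2776 ≈ -0.00036023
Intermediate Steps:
1/(m(-25, 36) + ((-481 - 2461) + 227)) = 1/(-61 + ((-481 - 2461) + 227)) = 1/(-61 + (-2942 + 227)) = 1/(-61 - 2715) = 1/(-2776) = -1/2776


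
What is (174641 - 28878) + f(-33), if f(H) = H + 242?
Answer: 145972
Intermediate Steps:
f(H) = 242 + H
(174641 - 28878) + f(-33) = (174641 - 28878) + (242 - 33) = 145763 + 209 = 145972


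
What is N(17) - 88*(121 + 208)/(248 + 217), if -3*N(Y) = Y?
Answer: -10529/155 ≈ -67.929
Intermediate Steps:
N(Y) = -Y/3
N(17) - 88*(121 + 208)/(248 + 217) = -⅓*17 - 88*(121 + 208)/(248 + 217) = -17/3 - 28952/465 = -10529/155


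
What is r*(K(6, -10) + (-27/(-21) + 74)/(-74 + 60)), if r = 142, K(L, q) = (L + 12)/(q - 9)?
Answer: -836167/931 ≈ -898.14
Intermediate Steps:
K(L, q) = (12 + L)/(-9 + q)
r*(K(6, -10) + (-27/(-21) + 74)/(-74 + 60)) = 142*((12 + 6)/(-9 - 10) + (-27/(-21) + 74)/(-74 + 60)) = 142*(18/(-19) + (-27*(-1/21) + 74)/(-14)) = 142*(-1/19*18 + (9/7 + 74)*(-1/14)) = 142*(-18/19 + (527/7)*(-1/14)) = 142*(-18/19 - 527/98) = 142*(-11777/1862) = -836167/931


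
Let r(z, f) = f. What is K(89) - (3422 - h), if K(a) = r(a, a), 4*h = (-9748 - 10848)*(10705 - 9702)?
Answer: -5167780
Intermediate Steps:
h = -5164447 (h = ((-9748 - 10848)*(10705 - 9702))/4 = (-20596*1003)/4 = (¼)*(-20657788) = -5164447)
K(a) = a
K(89) - (3422 - h) = 89 - (3422 - 1*(-5164447)) = 89 - (3422 + 5164447) = 89 - 1*5167869 = 89 - 5167869 = -5167780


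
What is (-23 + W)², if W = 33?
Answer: 100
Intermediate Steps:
(-23 + W)² = (-23 + 33)² = 10² = 100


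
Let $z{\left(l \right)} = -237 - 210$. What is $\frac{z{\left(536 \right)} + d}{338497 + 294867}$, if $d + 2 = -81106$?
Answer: $- \frac{81555}{633364} \approx -0.12876$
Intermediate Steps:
$d = -81108$ ($d = -2 - 81106 = -81108$)
$z{\left(l \right)} = -447$
$\frac{z{\left(536 \right)} + d}{338497 + 294867} = \frac{-447 - 81108}{338497 + 294867} = - \frac{81555}{633364}$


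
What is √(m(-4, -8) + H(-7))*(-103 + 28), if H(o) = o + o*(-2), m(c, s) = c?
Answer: -75*√3 ≈ -129.90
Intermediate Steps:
H(o) = -o (H(o) = o - 2*o = -o)
√(m(-4, -8) + H(-7))*(-103 + 28) = √(-4 - 1*(-7))*(-103 + 28) = √(-4 + 7)*(-75) = √3*(-75) = -75*√3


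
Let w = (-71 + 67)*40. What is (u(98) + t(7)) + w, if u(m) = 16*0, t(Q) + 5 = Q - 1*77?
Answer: -235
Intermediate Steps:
t(Q) = -82 + Q (t(Q) = -5 + (Q - 1*77) = -5 + (Q - 77) = -5 + (-77 + Q) = -82 + Q)
w = -160 (w = -4*40 = -160)
u(m) = 0
(u(98) + t(7)) + w = (0 + (-82 + 7)) - 160 = (0 - 75) - 160 = -75 - 160 = -235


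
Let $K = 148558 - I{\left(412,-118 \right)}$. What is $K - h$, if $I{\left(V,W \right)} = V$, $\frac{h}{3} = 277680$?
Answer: $-684894$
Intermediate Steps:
$h = 833040$ ($h = 3 \cdot 277680 = 833040$)
$K = 148146$ ($K = 148558 - 412 = 148146$)
$K - h = 148146 - 833040 = -684894$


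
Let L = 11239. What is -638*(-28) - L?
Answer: 6625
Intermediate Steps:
-638*(-28) - L = -638*(-28) - 1*11239 = 17864 - 11239 = 6625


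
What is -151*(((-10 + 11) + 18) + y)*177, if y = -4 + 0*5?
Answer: -400905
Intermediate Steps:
y = -4 (y = -4 + 0 = -4)
-151*(((-10 + 11) + 18) + y)*177 = -151*(((-10 + 11) + 18) - 4)*177 = -151*((1 + 18) - 4)*177 = -151*(19 - 4)*177 = -151*15*177 = -2265*177 = -400905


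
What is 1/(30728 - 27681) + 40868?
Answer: 124524797/3047 ≈ 40868.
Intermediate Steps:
1/(30728 - 27681) + 40868 = 1/3047 + 40868 = 124524797/3047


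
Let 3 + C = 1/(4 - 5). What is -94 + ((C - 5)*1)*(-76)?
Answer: 590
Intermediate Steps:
C = -4 (C = -3 + 1/(4 - 5) = -3 + 1/(-1) = -3 - 1 = -4)
-94 + ((C - 5)*1)*(-76) = -94 + ((-4 - 5)*1)*(-76) = -94 - 9*1*(-76) = -94 - 9*(-76) = -94 + 684 = 590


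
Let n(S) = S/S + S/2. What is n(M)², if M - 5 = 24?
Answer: 961/4 ≈ 240.25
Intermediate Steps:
M = 29 (M = 5 + 24 = 29)
n(S) = 1 + S/2 (n(S) = 1 + S*(½) = 1 + S/2)
n(M)² = (1 + (½)*29)² = (1 + 29/2)² = (31/2)² = 961/4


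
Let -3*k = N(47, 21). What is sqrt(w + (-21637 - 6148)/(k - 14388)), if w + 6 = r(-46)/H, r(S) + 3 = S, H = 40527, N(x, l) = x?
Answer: 2*I*sqrt(346898715498086997)/583737399 ≈ 2.018*I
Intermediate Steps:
r(S) = -3 + S
k = -47/3 (k = -1/3*47 = -47/3 ≈ -15.667)
w = -243211/40527 (w = -6 + (-3 - 46)/40527 = -6 - 49*1/40527 = -6 - 49/40527 = -243211/40527 ≈ -6.0012)
sqrt(w + (-21637 - 6148)/(k - 14388)) = sqrt(-243211/40527 + (-21637 - 6148)/(-47/3 - 14388)) = sqrt(-243211/40527 - 27785/(-43211/3)) = sqrt(-243211/40527 - 27785*(-3/43211)) = sqrt(-243211/40527 + 83355/43211) = sqrt(-7131262436/1751212197) = 2*I*sqrt(346898715498086997)/583737399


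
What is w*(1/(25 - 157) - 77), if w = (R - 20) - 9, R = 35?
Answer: -10165/22 ≈ -462.05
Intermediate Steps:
w = 6 (w = (35 - 20) - 9 = 15 - 9 = 6)
w*(1/(25 - 157) - 77) = 6*(1/(25 - 157) - 77) = 6*(1/(-132) - 77) = 6*(-1/132 - 77) = 6*(-10165/132) = -10165/22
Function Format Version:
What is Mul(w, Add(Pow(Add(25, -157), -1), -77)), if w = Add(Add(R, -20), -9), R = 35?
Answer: Rational(-10165, 22) ≈ -462.05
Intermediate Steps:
w = 6 (w = Add(Add(35, -20), -9) = Add(15, -9) = 6)
Mul(w, Add(Pow(Add(25, -157), -1), -77)) = Mul(6, Add(Pow(Add(25, -157), -1), -77)) = Mul(6, Add(Pow(-132, -1), -77)) = Mul(6, Add(Rational(-1, 132), -77)) = Mul(6, Rational(-10165, 132)) = Rational(-10165, 22)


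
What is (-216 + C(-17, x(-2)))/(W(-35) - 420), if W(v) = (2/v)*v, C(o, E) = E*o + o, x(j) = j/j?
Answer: 125/209 ≈ 0.59809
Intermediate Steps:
x(j) = 1
C(o, E) = o + E*o
W(v) = 2
(-216 + C(-17, x(-2)))/(W(-35) - 420) = (-216 - 17*(1 + 1))/(2 - 420) = (-216 - 17*2)/(-418) = (-216 - 34)*(-1/418) = -250*(-1/418) = 125/209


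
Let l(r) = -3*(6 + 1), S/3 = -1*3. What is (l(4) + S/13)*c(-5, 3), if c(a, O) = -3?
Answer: 846/13 ≈ 65.077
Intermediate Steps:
S = -9 (S = 3*(-1*3) = 3*(-3) = -9)
l(r) = -21 (l(r) = -3*7 = -21)
(l(4) + S/13)*c(-5, 3) = (-21 - 9/13)*(-3) = -282/13*(-3) = 846/13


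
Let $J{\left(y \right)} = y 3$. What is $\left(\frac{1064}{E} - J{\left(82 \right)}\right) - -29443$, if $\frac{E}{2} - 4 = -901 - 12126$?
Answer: $\frac{380231999}{13023} \approx 29197.0$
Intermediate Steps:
$J{\left(y \right)} = 3 y$
$E = -26046$ ($E = 8 + 2 \left(-901 - 12126\right) = 8 + 2 \left(-13027\right) = 8 - 26054 = -26046$)
$\left(\frac{1064}{E} - J{\left(82 \right)}\right) - -29443 = \left(\frac{1064}{-26046} - 3 \cdot 82\right) - -29443 = \left(1064 \left(- \frac{1}{26046}\right) - 246\right) + 29443 = \left(- \frac{532}{13023} - 246\right) + 29443 = - \frac{3204190}{13023} + 29443 = \frac{380231999}{13023}$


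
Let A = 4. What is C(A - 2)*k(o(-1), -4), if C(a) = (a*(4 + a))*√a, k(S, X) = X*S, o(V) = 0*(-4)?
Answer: 0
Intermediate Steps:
o(V) = 0
k(S, X) = S*X
C(a) = a^(3/2)*(4 + a)
C(A - 2)*k(o(-1), -4) = ((4 - 2)^(3/2)*(4 + (4 - 2)))*(0*(-4)) = (2^(3/2)*(4 + 2))*0 = ((2*√2)*6)*0 = (12*√2)*0 = 0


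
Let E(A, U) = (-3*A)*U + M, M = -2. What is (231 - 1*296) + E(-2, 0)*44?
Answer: -153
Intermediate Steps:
E(A, U) = -2 - 3*A*U (E(A, U) = (-3*A)*U - 2 = -3*A*U - 2 = -2 - 3*A*U)
(231 - 1*296) + E(-2, 0)*44 = (231 - 1*296) + (-2 - 3*(-2)*0)*44 = (231 - 296) + (-2 + 0)*44 = -65 - 2*44 = -65 - 88 = -153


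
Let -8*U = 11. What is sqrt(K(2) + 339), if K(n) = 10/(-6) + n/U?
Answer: 2*sqrt(91443)/33 ≈ 18.327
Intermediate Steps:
U = -11/8 (U = -1/8*11 = -11/8 ≈ -1.3750)
K(n) = -5/3 - 8*n/11 (K(n) = 10/(-6) + n/(-11/8) = 10*(-1/6) + n*(-8/11) = -5/3 - 8*n/11)
sqrt(K(2) + 339) = sqrt((-5/3 - 8/11*2) + 339) = sqrt((-5/3 - 16/11) + 339) = sqrt(-103/33 + 339) = sqrt(11084/33) = 2*sqrt(91443)/33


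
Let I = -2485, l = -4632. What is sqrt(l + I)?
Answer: I*sqrt(7117) ≈ 84.362*I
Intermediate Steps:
sqrt(l + I) = sqrt(-4632 - 2485) = sqrt(-7117) = I*sqrt(7117)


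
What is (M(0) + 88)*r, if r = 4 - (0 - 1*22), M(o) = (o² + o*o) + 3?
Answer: 2366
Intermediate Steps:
M(o) = 3 + 2*o² (M(o) = (o² + o²) + 3 = 2*o² + 3 = 3 + 2*o²)
r = 26 (r = 4 - (0 - 22) = 4 - 1*(-22) = 4 + 22 = 26)
(M(0) + 88)*r = ((3 + 2*0²) + 88)*26 = ((3 + 2*0) + 88)*26 = ((3 + 0) + 88)*26 = (3 + 88)*26 = 91*26 = 2366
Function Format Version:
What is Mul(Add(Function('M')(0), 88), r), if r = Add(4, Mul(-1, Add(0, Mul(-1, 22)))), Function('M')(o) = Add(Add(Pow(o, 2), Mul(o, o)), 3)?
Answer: 2366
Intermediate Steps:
Function('M')(o) = Add(3, Mul(2, Pow(o, 2))) (Function('M')(o) = Add(Add(Pow(o, 2), Pow(o, 2)), 3) = Add(Mul(2, Pow(o, 2)), 3) = Add(3, Mul(2, Pow(o, 2))))
r = 26 (r = Add(4, Mul(-1, Add(0, -22))) = Add(4, Mul(-1, -22)) = Add(4, 22) = 26)
Mul(Add(Function('M')(0), 88), r) = Mul(Add(Add(3, Mul(2, Pow(0, 2))), 88), 26) = Mul(Add(Add(3, Mul(2, 0)), 88), 26) = Mul(Add(Add(3, 0), 88), 26) = Mul(Add(3, 88), 26) = Mul(91, 26) = 2366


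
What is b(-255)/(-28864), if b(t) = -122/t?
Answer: -61/3680160 ≈ -1.6575e-5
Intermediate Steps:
b(-255)/(-28864) = -122/(-255)/(-28864) = -122*(-1/255)*(-1/28864) = (122/255)*(-1/28864) = -61/3680160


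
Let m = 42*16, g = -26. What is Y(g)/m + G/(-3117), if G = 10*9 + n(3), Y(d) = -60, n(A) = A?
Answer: -6931/58184 ≈ -0.11912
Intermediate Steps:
G = 93 (G = 10*9 + 3 = 90 + 3 = 93)
m = 672
Y(g)/m + G/(-3117) = -60/672 + 93/(-3117) = -60*1/672 + 93*(-1/3117) = -5/56 - 31/1039 = -6931/58184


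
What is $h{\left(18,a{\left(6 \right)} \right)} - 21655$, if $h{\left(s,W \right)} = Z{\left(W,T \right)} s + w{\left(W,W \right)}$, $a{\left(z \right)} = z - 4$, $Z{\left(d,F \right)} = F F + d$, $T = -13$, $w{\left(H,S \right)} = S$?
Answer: $-18575$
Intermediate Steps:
$Z{\left(d,F \right)} = d + F^{2}$ ($Z{\left(d,F \right)} = F^{2} + d = d + F^{2}$)
$a{\left(z \right)} = -4 + z$
$h{\left(s,W \right)} = W + s \left(169 + W\right)$ ($h{\left(s,W \right)} = \left(W + \left(-13\right)^{2}\right) s + W = \left(W + 169\right) s + W = \left(169 + W\right) s + W = s \left(169 + W\right) + W = W + s \left(169 + W\right)$)
$h{\left(18,a{\left(6 \right)} \right)} - 21655 = \left(\left(-4 + 6\right) + 18 \left(169 + \left(-4 + 6\right)\right)\right) - 21655 = \left(2 + 18 \left(169 + 2\right)\right) - 21655 = \left(2 + 18 \cdot 171\right) - 21655 = \left(2 + 3078\right) - 21655 = 3080 - 21655 = -18575$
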